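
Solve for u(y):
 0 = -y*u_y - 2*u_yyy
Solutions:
 u(y) = C1 + Integral(C2*airyai(-2^(2/3)*y/2) + C3*airybi(-2^(2/3)*y/2), y)


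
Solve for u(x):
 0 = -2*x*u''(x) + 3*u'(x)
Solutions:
 u(x) = C1 + C2*x^(5/2)


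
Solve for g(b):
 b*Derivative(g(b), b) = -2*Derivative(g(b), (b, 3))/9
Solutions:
 g(b) = C1 + Integral(C2*airyai(-6^(2/3)*b/2) + C3*airybi(-6^(2/3)*b/2), b)


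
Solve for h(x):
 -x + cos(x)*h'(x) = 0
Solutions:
 h(x) = C1 + Integral(x/cos(x), x)


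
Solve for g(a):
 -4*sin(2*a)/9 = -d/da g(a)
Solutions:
 g(a) = C1 - 2*cos(2*a)/9


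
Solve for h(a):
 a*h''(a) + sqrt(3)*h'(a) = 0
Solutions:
 h(a) = C1 + C2*a^(1 - sqrt(3))


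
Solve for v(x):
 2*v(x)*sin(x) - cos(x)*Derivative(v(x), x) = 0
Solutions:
 v(x) = C1/cos(x)^2


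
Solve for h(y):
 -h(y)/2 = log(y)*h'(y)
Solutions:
 h(y) = C1*exp(-li(y)/2)


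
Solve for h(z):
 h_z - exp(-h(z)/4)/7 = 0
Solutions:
 h(z) = 4*log(C1 + z/28)


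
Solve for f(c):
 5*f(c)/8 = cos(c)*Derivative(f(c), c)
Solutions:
 f(c) = C1*(sin(c) + 1)^(5/16)/(sin(c) - 1)^(5/16)


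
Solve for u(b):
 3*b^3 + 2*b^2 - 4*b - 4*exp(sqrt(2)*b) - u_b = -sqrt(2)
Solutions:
 u(b) = C1 + 3*b^4/4 + 2*b^3/3 - 2*b^2 + sqrt(2)*b - 2*sqrt(2)*exp(sqrt(2)*b)


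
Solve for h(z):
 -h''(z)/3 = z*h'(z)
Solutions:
 h(z) = C1 + C2*erf(sqrt(6)*z/2)


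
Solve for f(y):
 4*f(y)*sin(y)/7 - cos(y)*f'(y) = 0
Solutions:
 f(y) = C1/cos(y)^(4/7)


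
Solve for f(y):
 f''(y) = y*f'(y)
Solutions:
 f(y) = C1 + C2*erfi(sqrt(2)*y/2)


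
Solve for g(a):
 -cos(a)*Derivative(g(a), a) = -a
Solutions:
 g(a) = C1 + Integral(a/cos(a), a)


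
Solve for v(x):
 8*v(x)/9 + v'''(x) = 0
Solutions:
 v(x) = C3*exp(-2*3^(1/3)*x/3) + (C1*sin(3^(5/6)*x/3) + C2*cos(3^(5/6)*x/3))*exp(3^(1/3)*x/3)


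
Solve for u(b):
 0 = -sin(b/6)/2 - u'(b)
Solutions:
 u(b) = C1 + 3*cos(b/6)


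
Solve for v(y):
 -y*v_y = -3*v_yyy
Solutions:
 v(y) = C1 + Integral(C2*airyai(3^(2/3)*y/3) + C3*airybi(3^(2/3)*y/3), y)


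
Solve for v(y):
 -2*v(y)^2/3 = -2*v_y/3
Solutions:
 v(y) = -1/(C1 + y)


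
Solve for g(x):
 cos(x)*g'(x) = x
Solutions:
 g(x) = C1 + Integral(x/cos(x), x)


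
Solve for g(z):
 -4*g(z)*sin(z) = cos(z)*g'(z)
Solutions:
 g(z) = C1*cos(z)^4


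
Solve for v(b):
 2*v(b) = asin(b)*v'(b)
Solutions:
 v(b) = C1*exp(2*Integral(1/asin(b), b))


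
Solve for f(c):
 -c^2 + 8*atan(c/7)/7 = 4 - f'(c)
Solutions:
 f(c) = C1 + c^3/3 - 8*c*atan(c/7)/7 + 4*c + 4*log(c^2 + 49)


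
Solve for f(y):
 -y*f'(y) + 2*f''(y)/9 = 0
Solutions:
 f(y) = C1 + C2*erfi(3*y/2)


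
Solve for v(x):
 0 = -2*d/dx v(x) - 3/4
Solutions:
 v(x) = C1 - 3*x/8


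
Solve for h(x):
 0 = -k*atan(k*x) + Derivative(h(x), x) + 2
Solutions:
 h(x) = C1 + k*Piecewise((x*atan(k*x) - log(k^2*x^2 + 1)/(2*k), Ne(k, 0)), (0, True)) - 2*x


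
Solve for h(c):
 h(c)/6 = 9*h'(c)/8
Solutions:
 h(c) = C1*exp(4*c/27)


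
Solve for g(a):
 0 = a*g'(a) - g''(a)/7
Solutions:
 g(a) = C1 + C2*erfi(sqrt(14)*a/2)


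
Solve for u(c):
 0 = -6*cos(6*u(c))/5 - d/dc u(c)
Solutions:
 6*c/5 - log(sin(6*u(c)) - 1)/12 + log(sin(6*u(c)) + 1)/12 = C1


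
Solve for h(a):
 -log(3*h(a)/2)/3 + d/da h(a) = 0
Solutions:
 3*Integral(1/(-log(_y) - log(3) + log(2)), (_y, h(a))) = C1 - a


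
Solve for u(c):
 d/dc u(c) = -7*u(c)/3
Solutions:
 u(c) = C1*exp(-7*c/3)


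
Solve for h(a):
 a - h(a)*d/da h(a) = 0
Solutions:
 h(a) = -sqrt(C1 + a^2)
 h(a) = sqrt(C1 + a^2)


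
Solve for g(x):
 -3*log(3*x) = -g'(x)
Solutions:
 g(x) = C1 + 3*x*log(x) - 3*x + x*log(27)


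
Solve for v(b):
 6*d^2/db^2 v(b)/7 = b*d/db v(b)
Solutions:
 v(b) = C1 + C2*erfi(sqrt(21)*b/6)


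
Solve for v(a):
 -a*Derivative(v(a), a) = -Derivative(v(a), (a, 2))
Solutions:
 v(a) = C1 + C2*erfi(sqrt(2)*a/2)


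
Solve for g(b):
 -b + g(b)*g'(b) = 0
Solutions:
 g(b) = -sqrt(C1 + b^2)
 g(b) = sqrt(C1 + b^2)


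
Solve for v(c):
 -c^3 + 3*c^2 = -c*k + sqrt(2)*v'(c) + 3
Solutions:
 v(c) = C1 - sqrt(2)*c^4/8 + sqrt(2)*c^3/2 + sqrt(2)*c^2*k/4 - 3*sqrt(2)*c/2


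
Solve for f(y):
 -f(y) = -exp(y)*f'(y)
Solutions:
 f(y) = C1*exp(-exp(-y))


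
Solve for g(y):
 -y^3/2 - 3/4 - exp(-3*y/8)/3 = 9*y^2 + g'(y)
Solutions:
 g(y) = C1 - y^4/8 - 3*y^3 - 3*y/4 + 8*exp(-3*y/8)/9


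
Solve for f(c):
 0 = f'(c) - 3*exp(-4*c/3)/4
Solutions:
 f(c) = C1 - 9*exp(-4*c/3)/16


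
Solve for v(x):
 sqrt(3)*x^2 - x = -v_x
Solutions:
 v(x) = C1 - sqrt(3)*x^3/3 + x^2/2


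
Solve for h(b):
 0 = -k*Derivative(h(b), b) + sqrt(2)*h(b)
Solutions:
 h(b) = C1*exp(sqrt(2)*b/k)


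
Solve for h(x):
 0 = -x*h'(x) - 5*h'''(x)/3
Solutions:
 h(x) = C1 + Integral(C2*airyai(-3^(1/3)*5^(2/3)*x/5) + C3*airybi(-3^(1/3)*5^(2/3)*x/5), x)


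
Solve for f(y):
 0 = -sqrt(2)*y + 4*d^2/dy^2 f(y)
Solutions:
 f(y) = C1 + C2*y + sqrt(2)*y^3/24


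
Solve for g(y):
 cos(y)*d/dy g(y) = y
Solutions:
 g(y) = C1 + Integral(y/cos(y), y)


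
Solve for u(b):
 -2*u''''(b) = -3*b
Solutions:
 u(b) = C1 + C2*b + C3*b^2 + C4*b^3 + b^5/80


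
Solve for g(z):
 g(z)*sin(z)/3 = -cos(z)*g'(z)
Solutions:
 g(z) = C1*cos(z)^(1/3)


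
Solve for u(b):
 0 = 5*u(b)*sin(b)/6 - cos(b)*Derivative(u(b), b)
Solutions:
 u(b) = C1/cos(b)^(5/6)


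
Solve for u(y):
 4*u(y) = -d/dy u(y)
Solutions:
 u(y) = C1*exp(-4*y)


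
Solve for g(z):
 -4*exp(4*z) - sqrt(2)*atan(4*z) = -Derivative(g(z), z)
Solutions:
 g(z) = C1 + sqrt(2)*(z*atan(4*z) - log(16*z^2 + 1)/8) + exp(4*z)


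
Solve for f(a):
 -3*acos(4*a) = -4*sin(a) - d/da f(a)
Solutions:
 f(a) = C1 + 3*a*acos(4*a) - 3*sqrt(1 - 16*a^2)/4 + 4*cos(a)


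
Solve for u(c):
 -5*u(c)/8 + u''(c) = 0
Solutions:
 u(c) = C1*exp(-sqrt(10)*c/4) + C2*exp(sqrt(10)*c/4)


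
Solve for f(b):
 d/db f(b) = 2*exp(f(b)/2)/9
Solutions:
 f(b) = 2*log(-1/(C1 + 2*b)) + 2*log(18)


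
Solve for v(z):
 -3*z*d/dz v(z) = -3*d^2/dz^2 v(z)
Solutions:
 v(z) = C1 + C2*erfi(sqrt(2)*z/2)


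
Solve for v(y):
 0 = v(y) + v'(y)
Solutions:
 v(y) = C1*exp(-y)


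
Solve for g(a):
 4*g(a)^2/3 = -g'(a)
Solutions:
 g(a) = 3/(C1 + 4*a)


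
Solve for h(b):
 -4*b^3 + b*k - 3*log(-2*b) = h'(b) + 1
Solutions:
 h(b) = C1 - b^4 + b^2*k/2 - 3*b*log(-b) + b*(2 - 3*log(2))


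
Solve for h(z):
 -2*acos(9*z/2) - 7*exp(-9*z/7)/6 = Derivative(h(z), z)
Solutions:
 h(z) = C1 - 2*z*acos(9*z/2) + 2*sqrt(4 - 81*z^2)/9 + 49*exp(-9*z/7)/54


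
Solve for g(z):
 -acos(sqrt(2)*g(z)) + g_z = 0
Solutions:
 Integral(1/acos(sqrt(2)*_y), (_y, g(z))) = C1 + z


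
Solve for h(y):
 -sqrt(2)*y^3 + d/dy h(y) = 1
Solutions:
 h(y) = C1 + sqrt(2)*y^4/4 + y


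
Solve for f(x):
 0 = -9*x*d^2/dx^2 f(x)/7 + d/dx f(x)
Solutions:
 f(x) = C1 + C2*x^(16/9)


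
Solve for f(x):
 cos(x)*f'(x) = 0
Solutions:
 f(x) = C1


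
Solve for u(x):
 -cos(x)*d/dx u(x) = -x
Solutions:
 u(x) = C1 + Integral(x/cos(x), x)


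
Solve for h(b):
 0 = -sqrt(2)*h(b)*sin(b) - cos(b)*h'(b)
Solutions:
 h(b) = C1*cos(b)^(sqrt(2))


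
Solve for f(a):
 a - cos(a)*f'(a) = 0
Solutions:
 f(a) = C1 + Integral(a/cos(a), a)


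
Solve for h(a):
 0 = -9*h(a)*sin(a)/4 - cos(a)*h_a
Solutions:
 h(a) = C1*cos(a)^(9/4)


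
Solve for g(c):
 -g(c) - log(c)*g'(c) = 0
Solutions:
 g(c) = C1*exp(-li(c))


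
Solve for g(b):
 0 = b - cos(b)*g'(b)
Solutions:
 g(b) = C1 + Integral(b/cos(b), b)


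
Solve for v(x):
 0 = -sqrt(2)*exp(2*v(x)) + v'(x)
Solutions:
 v(x) = log(-sqrt(-1/(C1 + sqrt(2)*x))) - log(2)/2
 v(x) = log(-1/(C1 + sqrt(2)*x))/2 - log(2)/2


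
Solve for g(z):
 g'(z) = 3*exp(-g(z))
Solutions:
 g(z) = log(C1 + 3*z)


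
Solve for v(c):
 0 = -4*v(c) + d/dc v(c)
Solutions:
 v(c) = C1*exp(4*c)


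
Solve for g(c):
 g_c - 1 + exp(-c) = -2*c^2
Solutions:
 g(c) = C1 - 2*c^3/3 + c + exp(-c)


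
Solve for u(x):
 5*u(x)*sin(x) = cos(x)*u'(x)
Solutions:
 u(x) = C1/cos(x)^5


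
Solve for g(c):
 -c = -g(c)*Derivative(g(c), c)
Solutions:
 g(c) = -sqrt(C1 + c^2)
 g(c) = sqrt(C1 + c^2)


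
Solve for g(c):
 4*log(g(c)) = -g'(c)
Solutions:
 li(g(c)) = C1 - 4*c


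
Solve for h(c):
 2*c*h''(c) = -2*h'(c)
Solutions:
 h(c) = C1 + C2*log(c)


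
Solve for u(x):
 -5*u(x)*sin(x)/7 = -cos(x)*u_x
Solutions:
 u(x) = C1/cos(x)^(5/7)


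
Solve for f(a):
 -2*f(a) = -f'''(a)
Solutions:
 f(a) = C3*exp(2^(1/3)*a) + (C1*sin(2^(1/3)*sqrt(3)*a/2) + C2*cos(2^(1/3)*sqrt(3)*a/2))*exp(-2^(1/3)*a/2)


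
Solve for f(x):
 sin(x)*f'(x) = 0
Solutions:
 f(x) = C1


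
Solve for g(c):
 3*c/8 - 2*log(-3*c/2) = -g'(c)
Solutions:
 g(c) = C1 - 3*c^2/16 + 2*c*log(-c) + 2*c*(-1 - log(2) + log(3))


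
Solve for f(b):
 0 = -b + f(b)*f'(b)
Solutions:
 f(b) = -sqrt(C1 + b^2)
 f(b) = sqrt(C1 + b^2)


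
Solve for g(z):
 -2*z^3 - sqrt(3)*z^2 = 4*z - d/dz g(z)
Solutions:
 g(z) = C1 + z^4/2 + sqrt(3)*z^3/3 + 2*z^2


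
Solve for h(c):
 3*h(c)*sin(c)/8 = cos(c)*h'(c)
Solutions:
 h(c) = C1/cos(c)^(3/8)


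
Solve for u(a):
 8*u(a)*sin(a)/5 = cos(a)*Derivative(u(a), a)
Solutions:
 u(a) = C1/cos(a)^(8/5)


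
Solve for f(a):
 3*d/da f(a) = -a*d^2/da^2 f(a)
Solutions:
 f(a) = C1 + C2/a^2


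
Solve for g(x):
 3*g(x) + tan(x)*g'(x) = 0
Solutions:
 g(x) = C1/sin(x)^3


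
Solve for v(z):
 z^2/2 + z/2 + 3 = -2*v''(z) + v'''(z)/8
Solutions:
 v(z) = C1 + C2*z + C3*exp(16*z) - z^4/48 - 3*z^3/64 - 777*z^2/1024


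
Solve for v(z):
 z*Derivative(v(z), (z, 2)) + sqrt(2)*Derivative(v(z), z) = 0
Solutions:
 v(z) = C1 + C2*z^(1 - sqrt(2))


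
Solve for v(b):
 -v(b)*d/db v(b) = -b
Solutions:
 v(b) = -sqrt(C1 + b^2)
 v(b) = sqrt(C1 + b^2)


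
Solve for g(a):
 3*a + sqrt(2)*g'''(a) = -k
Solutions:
 g(a) = C1 + C2*a + C3*a^2 - sqrt(2)*a^4/16 - sqrt(2)*a^3*k/12


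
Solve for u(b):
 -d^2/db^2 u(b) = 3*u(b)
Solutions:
 u(b) = C1*sin(sqrt(3)*b) + C2*cos(sqrt(3)*b)


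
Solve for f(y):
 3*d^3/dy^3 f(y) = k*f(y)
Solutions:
 f(y) = C1*exp(3^(2/3)*k^(1/3)*y/3) + C2*exp(k^(1/3)*y*(-3^(2/3) + 3*3^(1/6)*I)/6) + C3*exp(-k^(1/3)*y*(3^(2/3) + 3*3^(1/6)*I)/6)


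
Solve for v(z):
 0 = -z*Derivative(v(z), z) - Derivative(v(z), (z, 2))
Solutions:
 v(z) = C1 + C2*erf(sqrt(2)*z/2)


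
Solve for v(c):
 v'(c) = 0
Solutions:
 v(c) = C1


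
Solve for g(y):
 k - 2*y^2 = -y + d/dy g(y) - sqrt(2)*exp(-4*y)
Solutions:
 g(y) = C1 + k*y - 2*y^3/3 + y^2/2 - sqrt(2)*exp(-4*y)/4


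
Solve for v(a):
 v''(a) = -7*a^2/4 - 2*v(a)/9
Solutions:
 v(a) = C1*sin(sqrt(2)*a/3) + C2*cos(sqrt(2)*a/3) - 63*a^2/8 + 567/8


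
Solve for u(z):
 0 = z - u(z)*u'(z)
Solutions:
 u(z) = -sqrt(C1 + z^2)
 u(z) = sqrt(C1 + z^2)


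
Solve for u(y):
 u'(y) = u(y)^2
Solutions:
 u(y) = -1/(C1 + y)


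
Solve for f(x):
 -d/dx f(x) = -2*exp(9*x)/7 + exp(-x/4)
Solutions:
 f(x) = C1 + 2*exp(9*x)/63 + 4*exp(-x/4)


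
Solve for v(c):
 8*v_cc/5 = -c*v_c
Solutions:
 v(c) = C1 + C2*erf(sqrt(5)*c/4)


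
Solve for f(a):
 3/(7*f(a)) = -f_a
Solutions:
 f(a) = -sqrt(C1 - 42*a)/7
 f(a) = sqrt(C1 - 42*a)/7


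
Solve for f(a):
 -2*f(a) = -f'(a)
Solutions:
 f(a) = C1*exp(2*a)


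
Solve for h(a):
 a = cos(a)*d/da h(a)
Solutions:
 h(a) = C1 + Integral(a/cos(a), a)


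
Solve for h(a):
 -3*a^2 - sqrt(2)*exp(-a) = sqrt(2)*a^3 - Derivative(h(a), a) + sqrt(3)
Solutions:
 h(a) = C1 + sqrt(2)*a^4/4 + a^3 + sqrt(3)*a - sqrt(2)*exp(-a)


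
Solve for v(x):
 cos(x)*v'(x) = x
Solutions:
 v(x) = C1 + Integral(x/cos(x), x)


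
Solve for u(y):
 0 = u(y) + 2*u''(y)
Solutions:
 u(y) = C1*sin(sqrt(2)*y/2) + C2*cos(sqrt(2)*y/2)


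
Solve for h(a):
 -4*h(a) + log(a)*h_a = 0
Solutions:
 h(a) = C1*exp(4*li(a))


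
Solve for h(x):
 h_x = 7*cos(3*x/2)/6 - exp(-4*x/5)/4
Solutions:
 h(x) = C1 + 7*sin(3*x/2)/9 + 5*exp(-4*x/5)/16


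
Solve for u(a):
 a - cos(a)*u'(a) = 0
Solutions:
 u(a) = C1 + Integral(a/cos(a), a)


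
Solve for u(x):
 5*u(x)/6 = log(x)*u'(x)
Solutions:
 u(x) = C1*exp(5*li(x)/6)


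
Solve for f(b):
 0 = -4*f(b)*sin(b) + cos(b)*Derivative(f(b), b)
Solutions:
 f(b) = C1/cos(b)^4


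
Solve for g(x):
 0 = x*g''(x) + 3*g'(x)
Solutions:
 g(x) = C1 + C2/x^2


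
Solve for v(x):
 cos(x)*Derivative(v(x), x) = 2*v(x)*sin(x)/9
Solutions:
 v(x) = C1/cos(x)^(2/9)


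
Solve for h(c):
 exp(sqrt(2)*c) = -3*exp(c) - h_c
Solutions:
 h(c) = C1 - 3*exp(c) - sqrt(2)*exp(sqrt(2)*c)/2


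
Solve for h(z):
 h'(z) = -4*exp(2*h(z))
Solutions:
 h(z) = log(-sqrt(-1/(C1 - 4*z))) - log(2)/2
 h(z) = log(-1/(C1 - 4*z))/2 - log(2)/2


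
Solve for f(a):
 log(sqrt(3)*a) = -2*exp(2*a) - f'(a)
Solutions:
 f(a) = C1 - a*log(a) + a*(1 - log(3)/2) - exp(2*a)


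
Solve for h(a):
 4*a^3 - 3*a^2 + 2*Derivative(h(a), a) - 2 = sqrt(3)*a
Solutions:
 h(a) = C1 - a^4/2 + a^3/2 + sqrt(3)*a^2/4 + a


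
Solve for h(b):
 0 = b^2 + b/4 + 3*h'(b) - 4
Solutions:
 h(b) = C1 - b^3/9 - b^2/24 + 4*b/3


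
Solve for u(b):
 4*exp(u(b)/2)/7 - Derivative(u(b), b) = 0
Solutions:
 u(b) = 2*log(-1/(C1 + 4*b)) + 2*log(14)


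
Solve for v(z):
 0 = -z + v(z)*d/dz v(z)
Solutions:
 v(z) = -sqrt(C1 + z^2)
 v(z) = sqrt(C1 + z^2)


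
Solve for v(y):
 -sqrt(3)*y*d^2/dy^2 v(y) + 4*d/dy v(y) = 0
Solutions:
 v(y) = C1 + C2*y^(1 + 4*sqrt(3)/3)


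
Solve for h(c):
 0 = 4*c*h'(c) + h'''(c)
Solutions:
 h(c) = C1 + Integral(C2*airyai(-2^(2/3)*c) + C3*airybi(-2^(2/3)*c), c)


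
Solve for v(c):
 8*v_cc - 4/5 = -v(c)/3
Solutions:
 v(c) = C1*sin(sqrt(6)*c/12) + C2*cos(sqrt(6)*c/12) + 12/5


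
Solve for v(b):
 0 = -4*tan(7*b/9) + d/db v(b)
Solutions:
 v(b) = C1 - 36*log(cos(7*b/9))/7


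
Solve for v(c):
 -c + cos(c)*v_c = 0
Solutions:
 v(c) = C1 + Integral(c/cos(c), c)


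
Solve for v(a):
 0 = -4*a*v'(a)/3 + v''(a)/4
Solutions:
 v(a) = C1 + C2*erfi(2*sqrt(6)*a/3)


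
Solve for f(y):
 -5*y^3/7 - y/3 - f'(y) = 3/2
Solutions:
 f(y) = C1 - 5*y^4/28 - y^2/6 - 3*y/2


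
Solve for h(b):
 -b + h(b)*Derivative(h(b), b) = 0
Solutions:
 h(b) = -sqrt(C1 + b^2)
 h(b) = sqrt(C1 + b^2)


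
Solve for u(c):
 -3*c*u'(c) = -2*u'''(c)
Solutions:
 u(c) = C1 + Integral(C2*airyai(2^(2/3)*3^(1/3)*c/2) + C3*airybi(2^(2/3)*3^(1/3)*c/2), c)


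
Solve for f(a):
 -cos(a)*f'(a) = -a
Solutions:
 f(a) = C1 + Integral(a/cos(a), a)


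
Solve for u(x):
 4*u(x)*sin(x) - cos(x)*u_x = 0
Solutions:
 u(x) = C1/cos(x)^4


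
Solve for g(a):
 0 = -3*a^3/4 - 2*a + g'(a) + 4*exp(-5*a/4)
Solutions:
 g(a) = C1 + 3*a^4/16 + a^2 + 16*exp(-5*a/4)/5


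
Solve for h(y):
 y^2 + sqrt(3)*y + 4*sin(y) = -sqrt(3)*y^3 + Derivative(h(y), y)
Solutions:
 h(y) = C1 + sqrt(3)*y^4/4 + y^3/3 + sqrt(3)*y^2/2 - 4*cos(y)


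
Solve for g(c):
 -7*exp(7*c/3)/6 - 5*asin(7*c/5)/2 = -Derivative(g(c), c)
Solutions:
 g(c) = C1 + 5*c*asin(7*c/5)/2 + 5*sqrt(25 - 49*c^2)/14 + exp(7*c/3)/2


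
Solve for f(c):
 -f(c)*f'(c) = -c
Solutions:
 f(c) = -sqrt(C1 + c^2)
 f(c) = sqrt(C1 + c^2)


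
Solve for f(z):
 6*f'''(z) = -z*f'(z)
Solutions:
 f(z) = C1 + Integral(C2*airyai(-6^(2/3)*z/6) + C3*airybi(-6^(2/3)*z/6), z)


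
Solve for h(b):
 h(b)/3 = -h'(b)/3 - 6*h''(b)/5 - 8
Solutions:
 h(b) = (C1*sin(sqrt(335)*b/36) + C2*cos(sqrt(335)*b/36))*exp(-5*b/36) - 24


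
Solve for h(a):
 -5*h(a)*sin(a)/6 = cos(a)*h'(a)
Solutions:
 h(a) = C1*cos(a)^(5/6)


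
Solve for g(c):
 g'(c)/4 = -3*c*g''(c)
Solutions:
 g(c) = C1 + C2*c^(11/12)


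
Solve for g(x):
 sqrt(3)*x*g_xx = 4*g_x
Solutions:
 g(x) = C1 + C2*x^(1 + 4*sqrt(3)/3)


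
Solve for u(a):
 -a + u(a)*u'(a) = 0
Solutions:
 u(a) = -sqrt(C1 + a^2)
 u(a) = sqrt(C1 + a^2)


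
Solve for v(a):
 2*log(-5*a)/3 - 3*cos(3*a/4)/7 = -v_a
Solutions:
 v(a) = C1 - 2*a*log(-a)/3 - 2*a*log(5)/3 + 2*a/3 + 4*sin(3*a/4)/7


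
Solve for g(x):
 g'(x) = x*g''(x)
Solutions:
 g(x) = C1 + C2*x^2


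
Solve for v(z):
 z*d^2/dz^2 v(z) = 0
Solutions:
 v(z) = C1 + C2*z


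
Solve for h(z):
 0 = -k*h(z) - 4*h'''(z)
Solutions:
 h(z) = C1*exp(2^(1/3)*z*(-k)^(1/3)/2) + C2*exp(2^(1/3)*z*(-k)^(1/3)*(-1 + sqrt(3)*I)/4) + C3*exp(-2^(1/3)*z*(-k)^(1/3)*(1 + sqrt(3)*I)/4)


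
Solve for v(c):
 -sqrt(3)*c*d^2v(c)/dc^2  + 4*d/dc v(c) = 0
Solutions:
 v(c) = C1 + C2*c^(1 + 4*sqrt(3)/3)


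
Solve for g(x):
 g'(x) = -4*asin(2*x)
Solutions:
 g(x) = C1 - 4*x*asin(2*x) - 2*sqrt(1 - 4*x^2)


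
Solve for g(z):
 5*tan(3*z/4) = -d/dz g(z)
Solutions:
 g(z) = C1 + 20*log(cos(3*z/4))/3


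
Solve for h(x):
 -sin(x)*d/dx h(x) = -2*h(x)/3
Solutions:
 h(x) = C1*(cos(x) - 1)^(1/3)/(cos(x) + 1)^(1/3)


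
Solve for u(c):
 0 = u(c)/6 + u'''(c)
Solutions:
 u(c) = C3*exp(-6^(2/3)*c/6) + (C1*sin(2^(2/3)*3^(1/6)*c/4) + C2*cos(2^(2/3)*3^(1/6)*c/4))*exp(6^(2/3)*c/12)


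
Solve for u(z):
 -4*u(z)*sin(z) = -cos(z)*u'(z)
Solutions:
 u(z) = C1/cos(z)^4


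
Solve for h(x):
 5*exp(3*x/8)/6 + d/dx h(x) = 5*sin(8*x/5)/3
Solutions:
 h(x) = C1 - 20*exp(3*x/8)/9 - 25*cos(8*x/5)/24


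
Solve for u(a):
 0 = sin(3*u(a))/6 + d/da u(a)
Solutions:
 u(a) = -acos((-C1 - exp(a))/(C1 - exp(a)))/3 + 2*pi/3
 u(a) = acos((-C1 - exp(a))/(C1 - exp(a)))/3


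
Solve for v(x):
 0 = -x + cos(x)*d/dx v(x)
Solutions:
 v(x) = C1 + Integral(x/cos(x), x)


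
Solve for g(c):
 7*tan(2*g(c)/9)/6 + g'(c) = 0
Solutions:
 g(c) = -9*asin(C1*exp(-7*c/27))/2 + 9*pi/2
 g(c) = 9*asin(C1*exp(-7*c/27))/2


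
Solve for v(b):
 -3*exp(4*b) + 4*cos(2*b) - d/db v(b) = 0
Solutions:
 v(b) = C1 - 3*exp(4*b)/4 + 2*sin(2*b)


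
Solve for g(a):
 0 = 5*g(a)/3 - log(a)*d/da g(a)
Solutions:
 g(a) = C1*exp(5*li(a)/3)


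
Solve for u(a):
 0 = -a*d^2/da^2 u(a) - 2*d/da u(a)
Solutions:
 u(a) = C1 + C2/a


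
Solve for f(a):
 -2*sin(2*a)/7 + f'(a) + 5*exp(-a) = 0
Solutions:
 f(a) = C1 - cos(2*a)/7 + 5*exp(-a)


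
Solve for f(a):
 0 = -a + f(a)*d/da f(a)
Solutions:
 f(a) = -sqrt(C1 + a^2)
 f(a) = sqrt(C1 + a^2)


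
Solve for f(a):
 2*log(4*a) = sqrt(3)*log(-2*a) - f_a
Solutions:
 f(a) = C1 - a*(2 - sqrt(3))*log(a) + a*(-4*log(2) - sqrt(3) + sqrt(3)*log(2) + 2 + sqrt(3)*I*pi)


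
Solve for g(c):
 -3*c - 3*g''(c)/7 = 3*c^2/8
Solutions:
 g(c) = C1 + C2*c - 7*c^4/96 - 7*c^3/6


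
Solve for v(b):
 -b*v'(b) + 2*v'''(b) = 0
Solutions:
 v(b) = C1 + Integral(C2*airyai(2^(2/3)*b/2) + C3*airybi(2^(2/3)*b/2), b)


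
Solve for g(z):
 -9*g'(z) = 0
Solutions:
 g(z) = C1


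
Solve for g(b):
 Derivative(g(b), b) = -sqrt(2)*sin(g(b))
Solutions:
 g(b) = -acos((-C1 - exp(2*sqrt(2)*b))/(C1 - exp(2*sqrt(2)*b))) + 2*pi
 g(b) = acos((-C1 - exp(2*sqrt(2)*b))/(C1 - exp(2*sqrt(2)*b)))


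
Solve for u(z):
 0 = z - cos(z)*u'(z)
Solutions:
 u(z) = C1 + Integral(z/cos(z), z)


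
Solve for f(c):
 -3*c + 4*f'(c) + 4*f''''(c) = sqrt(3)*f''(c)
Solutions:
 f(c) = C1 + C2*exp(c*(2^(1/3)*3^(5/6)/(sqrt(9 - sqrt(3)/16) + 3)^(1/3) + 2*6^(2/3)*(sqrt(9 - sqrt(3)/16) + 3)^(1/3))/24)*sin(2^(1/3)*c*(-2*2^(1/3)*sqrt(3)*(sqrt(729 - 81*sqrt(3)/16) + 27)^(1/3) + 9/(sqrt(729 - 81*sqrt(3)/16) + 27)^(1/3))/24) + C3*exp(c*(2^(1/3)*3^(5/6)/(sqrt(9 - sqrt(3)/16) + 3)^(1/3) + 2*6^(2/3)*(sqrt(9 - sqrt(3)/16) + 3)^(1/3))/24)*cos(2^(1/3)*c*(-2*2^(1/3)*sqrt(3)*(sqrt(729 - 81*sqrt(3)/16) + 27)^(1/3) + 9/(sqrt(729 - 81*sqrt(3)/16) + 27)^(1/3))/24) + C4*exp(-c*(2^(1/3)*3^(5/6)/(sqrt(9 - sqrt(3)/16) + 3)^(1/3) + 2*6^(2/3)*(sqrt(9 - sqrt(3)/16) + 3)^(1/3))/12) + 3*c^2/8 + 3*sqrt(3)*c/16


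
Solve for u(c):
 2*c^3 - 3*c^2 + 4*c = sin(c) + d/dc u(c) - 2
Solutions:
 u(c) = C1 + c^4/2 - c^3 + 2*c^2 + 2*c + cos(c)


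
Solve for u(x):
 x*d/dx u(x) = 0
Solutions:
 u(x) = C1


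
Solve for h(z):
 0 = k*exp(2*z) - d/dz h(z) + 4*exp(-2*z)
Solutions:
 h(z) = C1 + k*exp(2*z)/2 - 2*exp(-2*z)


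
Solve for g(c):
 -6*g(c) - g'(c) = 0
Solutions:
 g(c) = C1*exp(-6*c)


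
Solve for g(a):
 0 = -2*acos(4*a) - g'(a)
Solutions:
 g(a) = C1 - 2*a*acos(4*a) + sqrt(1 - 16*a^2)/2


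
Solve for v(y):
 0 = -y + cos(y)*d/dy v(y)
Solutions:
 v(y) = C1 + Integral(y/cos(y), y)


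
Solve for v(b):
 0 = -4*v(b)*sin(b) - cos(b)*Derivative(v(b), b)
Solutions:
 v(b) = C1*cos(b)^4


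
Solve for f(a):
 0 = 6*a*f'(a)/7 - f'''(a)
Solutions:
 f(a) = C1 + Integral(C2*airyai(6^(1/3)*7^(2/3)*a/7) + C3*airybi(6^(1/3)*7^(2/3)*a/7), a)


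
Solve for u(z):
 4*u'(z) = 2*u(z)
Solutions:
 u(z) = C1*exp(z/2)


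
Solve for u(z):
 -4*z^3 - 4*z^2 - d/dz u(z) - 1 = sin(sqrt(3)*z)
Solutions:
 u(z) = C1 - z^4 - 4*z^3/3 - z + sqrt(3)*cos(sqrt(3)*z)/3


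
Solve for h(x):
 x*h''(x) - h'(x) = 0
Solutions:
 h(x) = C1 + C2*x^2


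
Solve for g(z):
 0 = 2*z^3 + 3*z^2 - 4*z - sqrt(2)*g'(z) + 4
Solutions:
 g(z) = C1 + sqrt(2)*z^4/4 + sqrt(2)*z^3/2 - sqrt(2)*z^2 + 2*sqrt(2)*z


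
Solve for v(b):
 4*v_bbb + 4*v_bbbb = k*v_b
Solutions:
 v(b) = C1 + C2*exp(-b*((-27*k/8 + sqrt((8 - 27*k)^2/16 - 4)/2 + 1)^(1/3) + 1 + (-27*k/8 + sqrt((8 - 27*k)^2/16 - 4)/2 + 1)^(-1/3))/3) + C3*exp(b*((-27*k/8 + sqrt((8 - 27*k)^2/16 - 4)/2 + 1)^(1/3) - sqrt(3)*I*(-27*k/8 + sqrt((8 - 27*k)^2/16 - 4)/2 + 1)^(1/3) - 2 - 4/((-1 + sqrt(3)*I)*(-27*k/8 + sqrt((8 - 27*k)^2/16 - 4)/2 + 1)^(1/3)))/6) + C4*exp(b*((-27*k/8 + sqrt((8 - 27*k)^2/16 - 4)/2 + 1)^(1/3) + sqrt(3)*I*(-27*k/8 + sqrt((8 - 27*k)^2/16 - 4)/2 + 1)^(1/3) - 2 + 4/((1 + sqrt(3)*I)*(-27*k/8 + sqrt((8 - 27*k)^2/16 - 4)/2 + 1)^(1/3)))/6)


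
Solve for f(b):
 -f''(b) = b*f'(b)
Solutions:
 f(b) = C1 + C2*erf(sqrt(2)*b/2)


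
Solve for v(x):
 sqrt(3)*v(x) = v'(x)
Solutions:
 v(x) = C1*exp(sqrt(3)*x)


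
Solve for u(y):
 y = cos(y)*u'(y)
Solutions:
 u(y) = C1 + Integral(y/cos(y), y)


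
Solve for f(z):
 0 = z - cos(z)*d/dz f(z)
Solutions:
 f(z) = C1 + Integral(z/cos(z), z)


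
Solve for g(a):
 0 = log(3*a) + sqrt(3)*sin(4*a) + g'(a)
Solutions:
 g(a) = C1 - a*log(a) - a*log(3) + a + sqrt(3)*cos(4*a)/4


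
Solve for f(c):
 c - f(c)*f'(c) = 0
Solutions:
 f(c) = -sqrt(C1 + c^2)
 f(c) = sqrt(C1 + c^2)


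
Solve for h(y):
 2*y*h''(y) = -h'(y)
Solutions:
 h(y) = C1 + C2*sqrt(y)


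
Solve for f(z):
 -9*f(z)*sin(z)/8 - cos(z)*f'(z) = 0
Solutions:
 f(z) = C1*cos(z)^(9/8)


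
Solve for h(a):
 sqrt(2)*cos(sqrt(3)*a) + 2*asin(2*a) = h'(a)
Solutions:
 h(a) = C1 + 2*a*asin(2*a) + sqrt(1 - 4*a^2) + sqrt(6)*sin(sqrt(3)*a)/3


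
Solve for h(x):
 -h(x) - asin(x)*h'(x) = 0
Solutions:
 h(x) = C1*exp(-Integral(1/asin(x), x))


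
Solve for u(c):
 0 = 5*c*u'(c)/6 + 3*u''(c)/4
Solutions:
 u(c) = C1 + C2*erf(sqrt(5)*c/3)


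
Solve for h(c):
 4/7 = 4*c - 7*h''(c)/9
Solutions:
 h(c) = C1 + C2*c + 6*c^3/7 - 18*c^2/49


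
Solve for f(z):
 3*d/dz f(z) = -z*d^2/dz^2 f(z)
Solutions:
 f(z) = C1 + C2/z^2


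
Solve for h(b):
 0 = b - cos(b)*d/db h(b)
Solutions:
 h(b) = C1 + Integral(b/cos(b), b)


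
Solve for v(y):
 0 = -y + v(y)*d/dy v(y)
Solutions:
 v(y) = -sqrt(C1 + y^2)
 v(y) = sqrt(C1 + y^2)


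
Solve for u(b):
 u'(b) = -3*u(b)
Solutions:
 u(b) = C1*exp(-3*b)


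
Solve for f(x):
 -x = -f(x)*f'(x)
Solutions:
 f(x) = -sqrt(C1 + x^2)
 f(x) = sqrt(C1 + x^2)


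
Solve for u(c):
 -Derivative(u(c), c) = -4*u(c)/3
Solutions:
 u(c) = C1*exp(4*c/3)


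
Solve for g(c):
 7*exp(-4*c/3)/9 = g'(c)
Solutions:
 g(c) = C1 - 7*exp(-4*c/3)/12


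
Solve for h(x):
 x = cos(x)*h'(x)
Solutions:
 h(x) = C1 + Integral(x/cos(x), x)


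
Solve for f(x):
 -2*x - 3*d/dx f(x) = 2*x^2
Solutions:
 f(x) = C1 - 2*x^3/9 - x^2/3


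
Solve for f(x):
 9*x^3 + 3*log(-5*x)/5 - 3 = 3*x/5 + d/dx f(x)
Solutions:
 f(x) = C1 + 9*x^4/4 - 3*x^2/10 + 3*x*log(-x)/5 + 3*x*(-6 + log(5))/5


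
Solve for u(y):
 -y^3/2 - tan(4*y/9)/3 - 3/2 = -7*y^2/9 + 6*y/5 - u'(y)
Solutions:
 u(y) = C1 + y^4/8 - 7*y^3/27 + 3*y^2/5 + 3*y/2 - 3*log(cos(4*y/9))/4


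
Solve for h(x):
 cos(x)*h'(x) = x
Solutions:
 h(x) = C1 + Integral(x/cos(x), x)


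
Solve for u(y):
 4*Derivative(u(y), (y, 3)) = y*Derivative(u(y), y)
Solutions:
 u(y) = C1 + Integral(C2*airyai(2^(1/3)*y/2) + C3*airybi(2^(1/3)*y/2), y)


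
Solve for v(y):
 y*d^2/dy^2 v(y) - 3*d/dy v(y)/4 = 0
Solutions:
 v(y) = C1 + C2*y^(7/4)


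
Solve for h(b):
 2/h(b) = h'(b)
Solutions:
 h(b) = -sqrt(C1 + 4*b)
 h(b) = sqrt(C1 + 4*b)


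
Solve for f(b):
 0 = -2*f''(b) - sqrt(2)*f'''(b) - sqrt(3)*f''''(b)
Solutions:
 f(b) = C1 + C2*b + (C3*sin(sqrt(6)*b*sqrt(-1 + 4*sqrt(3))/6) + C4*cos(sqrt(6)*b*sqrt(-1 + 4*sqrt(3))/6))*exp(-sqrt(6)*b/6)


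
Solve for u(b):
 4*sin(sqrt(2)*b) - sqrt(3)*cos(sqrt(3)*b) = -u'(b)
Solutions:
 u(b) = C1 + sin(sqrt(3)*b) + 2*sqrt(2)*cos(sqrt(2)*b)


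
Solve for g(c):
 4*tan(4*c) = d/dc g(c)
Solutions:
 g(c) = C1 - log(cos(4*c))


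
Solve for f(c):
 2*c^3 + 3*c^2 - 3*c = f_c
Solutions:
 f(c) = C1 + c^4/2 + c^3 - 3*c^2/2


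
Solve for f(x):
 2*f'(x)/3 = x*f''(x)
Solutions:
 f(x) = C1 + C2*x^(5/3)


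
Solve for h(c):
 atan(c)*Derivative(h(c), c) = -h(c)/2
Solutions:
 h(c) = C1*exp(-Integral(1/atan(c), c)/2)


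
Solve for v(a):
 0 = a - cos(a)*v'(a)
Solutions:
 v(a) = C1 + Integral(a/cos(a), a)


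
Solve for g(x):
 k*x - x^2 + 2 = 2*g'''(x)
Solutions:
 g(x) = C1 + C2*x + C3*x^2 + k*x^4/48 - x^5/120 + x^3/6


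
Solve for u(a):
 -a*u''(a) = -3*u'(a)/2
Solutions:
 u(a) = C1 + C2*a^(5/2)


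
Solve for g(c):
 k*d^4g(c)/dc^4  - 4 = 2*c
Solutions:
 g(c) = C1 + C2*c + C3*c^2 + C4*c^3 + c^5/(60*k) + c^4/(6*k)


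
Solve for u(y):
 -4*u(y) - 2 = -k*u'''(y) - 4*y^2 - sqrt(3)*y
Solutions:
 u(y) = C1*exp(2^(2/3)*y*(1/k)^(1/3)) + C2*exp(2^(2/3)*y*(-1 + sqrt(3)*I)*(1/k)^(1/3)/2) + C3*exp(-2^(2/3)*y*(1 + sqrt(3)*I)*(1/k)^(1/3)/2) + y^2 + sqrt(3)*y/4 - 1/2


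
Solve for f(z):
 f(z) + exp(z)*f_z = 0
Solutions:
 f(z) = C1*exp(exp(-z))


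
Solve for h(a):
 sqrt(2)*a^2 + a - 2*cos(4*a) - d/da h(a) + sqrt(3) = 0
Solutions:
 h(a) = C1 + sqrt(2)*a^3/3 + a^2/2 + sqrt(3)*a - sin(4*a)/2


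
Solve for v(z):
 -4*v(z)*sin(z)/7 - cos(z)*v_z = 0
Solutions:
 v(z) = C1*cos(z)^(4/7)


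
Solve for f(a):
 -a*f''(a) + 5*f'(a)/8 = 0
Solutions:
 f(a) = C1 + C2*a^(13/8)


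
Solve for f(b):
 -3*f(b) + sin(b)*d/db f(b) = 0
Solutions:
 f(b) = C1*(cos(b) - 1)^(3/2)/(cos(b) + 1)^(3/2)


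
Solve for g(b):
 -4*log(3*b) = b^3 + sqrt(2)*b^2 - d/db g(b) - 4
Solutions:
 g(b) = C1 + b^4/4 + sqrt(2)*b^3/3 + 4*b*log(b) - 8*b + b*log(81)


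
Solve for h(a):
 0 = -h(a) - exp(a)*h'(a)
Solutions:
 h(a) = C1*exp(exp(-a))


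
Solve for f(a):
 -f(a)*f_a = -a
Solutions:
 f(a) = -sqrt(C1 + a^2)
 f(a) = sqrt(C1 + a^2)


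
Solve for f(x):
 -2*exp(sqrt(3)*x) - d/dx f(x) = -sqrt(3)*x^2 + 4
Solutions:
 f(x) = C1 + sqrt(3)*x^3/3 - 4*x - 2*sqrt(3)*exp(sqrt(3)*x)/3


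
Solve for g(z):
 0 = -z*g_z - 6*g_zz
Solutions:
 g(z) = C1 + C2*erf(sqrt(3)*z/6)


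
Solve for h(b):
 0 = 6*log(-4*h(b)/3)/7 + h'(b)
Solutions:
 7*Integral(1/(log(-_y) - log(3) + 2*log(2)), (_y, h(b)))/6 = C1 - b


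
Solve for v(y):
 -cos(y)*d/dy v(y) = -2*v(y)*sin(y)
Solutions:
 v(y) = C1/cos(y)^2


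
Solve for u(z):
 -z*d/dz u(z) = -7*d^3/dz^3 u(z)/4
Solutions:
 u(z) = C1 + Integral(C2*airyai(14^(2/3)*z/7) + C3*airybi(14^(2/3)*z/7), z)


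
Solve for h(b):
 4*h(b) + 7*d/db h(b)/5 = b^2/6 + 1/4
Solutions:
 h(b) = C1*exp(-20*b/7) + b^2/24 - 7*b/240 + 349/4800


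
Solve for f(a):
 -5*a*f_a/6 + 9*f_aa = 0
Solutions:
 f(a) = C1 + C2*erfi(sqrt(15)*a/18)


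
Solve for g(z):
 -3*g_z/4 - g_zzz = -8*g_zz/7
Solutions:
 g(z) = C1 + (C2*sin(sqrt(83)*z/14) + C3*cos(sqrt(83)*z/14))*exp(4*z/7)


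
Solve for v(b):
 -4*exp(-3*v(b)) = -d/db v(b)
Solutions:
 v(b) = log(C1 + 12*b)/3
 v(b) = log((-3^(1/3) - 3^(5/6)*I)*(C1 + 4*b)^(1/3)/2)
 v(b) = log((-3^(1/3) + 3^(5/6)*I)*(C1 + 4*b)^(1/3)/2)


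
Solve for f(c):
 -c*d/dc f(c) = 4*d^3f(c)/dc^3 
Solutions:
 f(c) = C1 + Integral(C2*airyai(-2^(1/3)*c/2) + C3*airybi(-2^(1/3)*c/2), c)


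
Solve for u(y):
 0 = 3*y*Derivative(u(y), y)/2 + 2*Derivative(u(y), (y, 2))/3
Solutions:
 u(y) = C1 + C2*erf(3*sqrt(2)*y/4)


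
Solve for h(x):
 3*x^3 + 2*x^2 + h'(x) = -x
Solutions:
 h(x) = C1 - 3*x^4/4 - 2*x^3/3 - x^2/2


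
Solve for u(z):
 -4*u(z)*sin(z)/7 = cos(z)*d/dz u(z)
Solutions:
 u(z) = C1*cos(z)^(4/7)


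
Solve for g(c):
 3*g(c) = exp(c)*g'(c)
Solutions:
 g(c) = C1*exp(-3*exp(-c))


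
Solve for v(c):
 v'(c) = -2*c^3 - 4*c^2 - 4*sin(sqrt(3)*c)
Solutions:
 v(c) = C1 - c^4/2 - 4*c^3/3 + 4*sqrt(3)*cos(sqrt(3)*c)/3


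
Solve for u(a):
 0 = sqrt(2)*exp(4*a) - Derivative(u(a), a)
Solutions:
 u(a) = C1 + sqrt(2)*exp(4*a)/4


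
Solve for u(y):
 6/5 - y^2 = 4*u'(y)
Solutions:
 u(y) = C1 - y^3/12 + 3*y/10


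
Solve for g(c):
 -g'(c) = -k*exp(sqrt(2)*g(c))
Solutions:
 g(c) = sqrt(2)*(2*log(-1/(C1 + c*k)) - log(2))/4


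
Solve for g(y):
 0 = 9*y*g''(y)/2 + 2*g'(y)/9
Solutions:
 g(y) = C1 + C2*y^(77/81)


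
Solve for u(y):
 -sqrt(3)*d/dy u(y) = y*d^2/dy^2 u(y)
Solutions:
 u(y) = C1 + C2*y^(1 - sqrt(3))


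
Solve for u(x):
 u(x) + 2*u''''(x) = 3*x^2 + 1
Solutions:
 u(x) = 3*x^2 + (C1*sin(2^(1/4)*x/2) + C2*cos(2^(1/4)*x/2))*exp(-2^(1/4)*x/2) + (C3*sin(2^(1/4)*x/2) + C4*cos(2^(1/4)*x/2))*exp(2^(1/4)*x/2) + 1


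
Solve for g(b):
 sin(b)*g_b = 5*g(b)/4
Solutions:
 g(b) = C1*(cos(b) - 1)^(5/8)/(cos(b) + 1)^(5/8)


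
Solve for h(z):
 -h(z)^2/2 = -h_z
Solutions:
 h(z) = -2/(C1 + z)


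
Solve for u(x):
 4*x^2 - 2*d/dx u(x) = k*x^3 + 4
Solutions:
 u(x) = C1 - k*x^4/8 + 2*x^3/3 - 2*x


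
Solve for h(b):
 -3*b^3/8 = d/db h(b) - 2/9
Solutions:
 h(b) = C1 - 3*b^4/32 + 2*b/9


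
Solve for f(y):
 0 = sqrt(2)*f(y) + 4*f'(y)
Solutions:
 f(y) = C1*exp(-sqrt(2)*y/4)


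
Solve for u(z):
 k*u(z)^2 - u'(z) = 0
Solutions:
 u(z) = -1/(C1 + k*z)


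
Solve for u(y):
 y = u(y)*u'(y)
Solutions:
 u(y) = -sqrt(C1 + y^2)
 u(y) = sqrt(C1 + y^2)


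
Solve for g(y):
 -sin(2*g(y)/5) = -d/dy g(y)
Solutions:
 -y + 5*log(cos(2*g(y)/5) - 1)/4 - 5*log(cos(2*g(y)/5) + 1)/4 = C1


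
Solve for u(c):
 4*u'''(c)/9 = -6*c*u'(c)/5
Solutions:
 u(c) = C1 + Integral(C2*airyai(-3*10^(2/3)*c/10) + C3*airybi(-3*10^(2/3)*c/10), c)


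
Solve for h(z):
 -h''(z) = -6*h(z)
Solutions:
 h(z) = C1*exp(-sqrt(6)*z) + C2*exp(sqrt(6)*z)


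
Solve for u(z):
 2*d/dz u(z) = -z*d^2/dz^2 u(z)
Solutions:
 u(z) = C1 + C2/z


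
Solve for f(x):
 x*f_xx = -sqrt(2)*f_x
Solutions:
 f(x) = C1 + C2*x^(1 - sqrt(2))


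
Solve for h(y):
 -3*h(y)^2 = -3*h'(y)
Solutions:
 h(y) = -1/(C1 + y)


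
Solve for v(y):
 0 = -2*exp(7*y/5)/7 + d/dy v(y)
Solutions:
 v(y) = C1 + 10*exp(7*y/5)/49


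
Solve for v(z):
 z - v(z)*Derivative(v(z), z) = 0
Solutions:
 v(z) = -sqrt(C1 + z^2)
 v(z) = sqrt(C1 + z^2)


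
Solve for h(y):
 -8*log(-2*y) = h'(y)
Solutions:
 h(y) = C1 - 8*y*log(-y) + 8*y*(1 - log(2))


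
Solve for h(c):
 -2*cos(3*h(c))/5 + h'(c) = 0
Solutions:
 -2*c/5 - log(sin(3*h(c)) - 1)/6 + log(sin(3*h(c)) + 1)/6 = C1


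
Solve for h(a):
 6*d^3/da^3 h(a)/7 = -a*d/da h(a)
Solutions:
 h(a) = C1 + Integral(C2*airyai(-6^(2/3)*7^(1/3)*a/6) + C3*airybi(-6^(2/3)*7^(1/3)*a/6), a)


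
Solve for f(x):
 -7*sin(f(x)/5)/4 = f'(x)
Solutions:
 7*x/4 + 5*log(cos(f(x)/5) - 1)/2 - 5*log(cos(f(x)/5) + 1)/2 = C1


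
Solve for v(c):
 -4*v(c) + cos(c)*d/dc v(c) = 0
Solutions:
 v(c) = C1*(sin(c)^2 + 2*sin(c) + 1)/(sin(c)^2 - 2*sin(c) + 1)


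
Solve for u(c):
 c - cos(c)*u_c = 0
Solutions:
 u(c) = C1 + Integral(c/cos(c), c)


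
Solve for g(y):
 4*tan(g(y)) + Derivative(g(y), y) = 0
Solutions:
 g(y) = pi - asin(C1*exp(-4*y))
 g(y) = asin(C1*exp(-4*y))


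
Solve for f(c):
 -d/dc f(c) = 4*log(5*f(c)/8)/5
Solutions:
 -5*Integral(1/(-log(_y) - log(5) + 3*log(2)), (_y, f(c)))/4 = C1 - c


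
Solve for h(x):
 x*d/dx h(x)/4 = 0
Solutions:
 h(x) = C1


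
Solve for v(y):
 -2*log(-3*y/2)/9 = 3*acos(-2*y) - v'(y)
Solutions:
 v(y) = C1 + 2*y*log(-y)/9 + 3*y*acos(-2*y) - 2*y/9 - 2*y*log(2)/9 + 2*y*log(3)/9 + 3*sqrt(1 - 4*y^2)/2


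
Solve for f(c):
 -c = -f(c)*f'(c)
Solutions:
 f(c) = -sqrt(C1 + c^2)
 f(c) = sqrt(C1 + c^2)


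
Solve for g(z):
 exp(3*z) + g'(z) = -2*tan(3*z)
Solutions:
 g(z) = C1 - exp(3*z)/3 + 2*log(cos(3*z))/3


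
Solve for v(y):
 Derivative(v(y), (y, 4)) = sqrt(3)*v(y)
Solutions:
 v(y) = C1*exp(-3^(1/8)*y) + C2*exp(3^(1/8)*y) + C3*sin(3^(1/8)*y) + C4*cos(3^(1/8)*y)


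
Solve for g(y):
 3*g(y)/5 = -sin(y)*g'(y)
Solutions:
 g(y) = C1*(cos(y) + 1)^(3/10)/(cos(y) - 1)^(3/10)


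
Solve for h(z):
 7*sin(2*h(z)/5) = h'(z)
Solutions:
 -7*z + 5*log(cos(2*h(z)/5) - 1)/4 - 5*log(cos(2*h(z)/5) + 1)/4 = C1


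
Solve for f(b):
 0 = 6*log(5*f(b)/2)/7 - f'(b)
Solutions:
 7*Integral(1/(-log(_y) - log(5) + log(2)), (_y, f(b)))/6 = C1 - b


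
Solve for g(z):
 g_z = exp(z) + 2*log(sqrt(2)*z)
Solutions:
 g(z) = C1 + 2*z*log(z) + z*(-2 + log(2)) + exp(z)


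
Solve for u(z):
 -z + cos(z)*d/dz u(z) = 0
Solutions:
 u(z) = C1 + Integral(z/cos(z), z)


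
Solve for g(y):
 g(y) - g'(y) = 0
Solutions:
 g(y) = C1*exp(y)


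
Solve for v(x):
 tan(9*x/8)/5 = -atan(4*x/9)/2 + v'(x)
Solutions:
 v(x) = C1 + x*atan(4*x/9)/2 - 9*log(16*x^2 + 81)/16 - 8*log(cos(9*x/8))/45


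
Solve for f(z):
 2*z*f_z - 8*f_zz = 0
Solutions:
 f(z) = C1 + C2*erfi(sqrt(2)*z/4)


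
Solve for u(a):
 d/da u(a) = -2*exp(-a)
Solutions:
 u(a) = C1 + 2*exp(-a)


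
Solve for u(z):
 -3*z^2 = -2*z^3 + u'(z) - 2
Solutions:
 u(z) = C1 + z^4/2 - z^3 + 2*z


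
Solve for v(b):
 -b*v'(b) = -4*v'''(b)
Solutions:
 v(b) = C1 + Integral(C2*airyai(2^(1/3)*b/2) + C3*airybi(2^(1/3)*b/2), b)


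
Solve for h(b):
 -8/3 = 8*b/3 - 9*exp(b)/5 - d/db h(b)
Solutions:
 h(b) = C1 + 4*b^2/3 + 8*b/3 - 9*exp(b)/5


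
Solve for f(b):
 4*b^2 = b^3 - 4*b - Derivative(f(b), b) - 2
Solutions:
 f(b) = C1 + b^4/4 - 4*b^3/3 - 2*b^2 - 2*b


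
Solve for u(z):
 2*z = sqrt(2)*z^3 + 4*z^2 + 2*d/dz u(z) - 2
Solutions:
 u(z) = C1 - sqrt(2)*z^4/8 - 2*z^3/3 + z^2/2 + z


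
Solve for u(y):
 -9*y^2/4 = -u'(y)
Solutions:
 u(y) = C1 + 3*y^3/4


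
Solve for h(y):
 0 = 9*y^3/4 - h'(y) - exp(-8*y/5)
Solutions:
 h(y) = C1 + 9*y^4/16 + 5*exp(-8*y/5)/8


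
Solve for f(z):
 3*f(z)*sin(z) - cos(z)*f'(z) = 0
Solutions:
 f(z) = C1/cos(z)^3


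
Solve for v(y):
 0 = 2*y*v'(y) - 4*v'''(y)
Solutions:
 v(y) = C1 + Integral(C2*airyai(2^(2/3)*y/2) + C3*airybi(2^(2/3)*y/2), y)


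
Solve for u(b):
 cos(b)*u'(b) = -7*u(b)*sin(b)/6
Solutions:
 u(b) = C1*cos(b)^(7/6)


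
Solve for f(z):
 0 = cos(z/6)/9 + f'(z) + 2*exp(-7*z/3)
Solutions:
 f(z) = C1 - 2*sin(z/6)/3 + 6*exp(-7*z/3)/7


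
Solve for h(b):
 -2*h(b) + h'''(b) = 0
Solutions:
 h(b) = C3*exp(2^(1/3)*b) + (C1*sin(2^(1/3)*sqrt(3)*b/2) + C2*cos(2^(1/3)*sqrt(3)*b/2))*exp(-2^(1/3)*b/2)


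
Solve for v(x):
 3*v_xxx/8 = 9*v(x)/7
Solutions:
 v(x) = C3*exp(2*3^(1/3)*7^(2/3)*x/7) + (C1*sin(3^(5/6)*7^(2/3)*x/7) + C2*cos(3^(5/6)*7^(2/3)*x/7))*exp(-3^(1/3)*7^(2/3)*x/7)


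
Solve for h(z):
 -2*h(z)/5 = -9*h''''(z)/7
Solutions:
 h(z) = C1*exp(-14^(1/4)*sqrt(3)*5^(3/4)*z/15) + C2*exp(14^(1/4)*sqrt(3)*5^(3/4)*z/15) + C3*sin(14^(1/4)*sqrt(3)*5^(3/4)*z/15) + C4*cos(14^(1/4)*sqrt(3)*5^(3/4)*z/15)


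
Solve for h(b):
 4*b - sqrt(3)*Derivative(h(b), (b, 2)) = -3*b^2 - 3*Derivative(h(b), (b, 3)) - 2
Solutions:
 h(b) = C1 + C2*b + C3*exp(sqrt(3)*b/3) + sqrt(3)*b^4/12 + b^3*(2*sqrt(3)/9 + 1) + b^2*(2 + 10*sqrt(3)/3)


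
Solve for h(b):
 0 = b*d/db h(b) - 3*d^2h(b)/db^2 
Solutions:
 h(b) = C1 + C2*erfi(sqrt(6)*b/6)


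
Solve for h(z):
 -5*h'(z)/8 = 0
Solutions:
 h(z) = C1


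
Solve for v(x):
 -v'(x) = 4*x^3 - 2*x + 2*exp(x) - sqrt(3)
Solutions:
 v(x) = C1 - x^4 + x^2 + sqrt(3)*x - 2*exp(x)


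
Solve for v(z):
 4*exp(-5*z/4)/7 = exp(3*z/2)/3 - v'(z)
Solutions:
 v(z) = C1 + 2*exp(3*z/2)/9 + 16*exp(-5*z/4)/35


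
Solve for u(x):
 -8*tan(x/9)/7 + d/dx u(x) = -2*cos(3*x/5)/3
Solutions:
 u(x) = C1 - 72*log(cos(x/9))/7 - 10*sin(3*x/5)/9


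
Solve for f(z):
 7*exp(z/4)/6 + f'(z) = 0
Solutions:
 f(z) = C1 - 14*exp(z/4)/3


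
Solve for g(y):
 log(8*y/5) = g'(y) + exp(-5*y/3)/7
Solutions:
 g(y) = C1 + y*log(y) + y*(-log(5) - 1 + 3*log(2)) + 3*exp(-5*y/3)/35


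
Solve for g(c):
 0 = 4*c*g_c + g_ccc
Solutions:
 g(c) = C1 + Integral(C2*airyai(-2^(2/3)*c) + C3*airybi(-2^(2/3)*c), c)


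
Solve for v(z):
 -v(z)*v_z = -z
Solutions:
 v(z) = -sqrt(C1 + z^2)
 v(z) = sqrt(C1 + z^2)


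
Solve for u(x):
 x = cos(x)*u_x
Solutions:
 u(x) = C1 + Integral(x/cos(x), x)


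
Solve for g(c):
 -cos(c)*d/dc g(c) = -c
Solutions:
 g(c) = C1 + Integral(c/cos(c), c)


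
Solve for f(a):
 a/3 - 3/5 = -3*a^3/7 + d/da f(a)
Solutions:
 f(a) = C1 + 3*a^4/28 + a^2/6 - 3*a/5


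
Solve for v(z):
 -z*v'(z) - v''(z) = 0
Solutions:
 v(z) = C1 + C2*erf(sqrt(2)*z/2)


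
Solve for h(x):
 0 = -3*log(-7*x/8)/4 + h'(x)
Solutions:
 h(x) = C1 + 3*x*log(-x)/4 + 3*x*(-3*log(2) - 1 + log(7))/4


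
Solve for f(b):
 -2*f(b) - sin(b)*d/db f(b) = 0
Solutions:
 f(b) = C1*(cos(b) + 1)/(cos(b) - 1)


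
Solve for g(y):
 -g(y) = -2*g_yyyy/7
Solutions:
 g(y) = C1*exp(-2^(3/4)*7^(1/4)*y/2) + C2*exp(2^(3/4)*7^(1/4)*y/2) + C3*sin(2^(3/4)*7^(1/4)*y/2) + C4*cos(2^(3/4)*7^(1/4)*y/2)


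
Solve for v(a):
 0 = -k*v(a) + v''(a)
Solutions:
 v(a) = C1*exp(-a*sqrt(k)) + C2*exp(a*sqrt(k))


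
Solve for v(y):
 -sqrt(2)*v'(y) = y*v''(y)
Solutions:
 v(y) = C1 + C2*y^(1 - sqrt(2))


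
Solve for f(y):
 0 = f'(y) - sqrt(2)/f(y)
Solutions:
 f(y) = -sqrt(C1 + 2*sqrt(2)*y)
 f(y) = sqrt(C1 + 2*sqrt(2)*y)


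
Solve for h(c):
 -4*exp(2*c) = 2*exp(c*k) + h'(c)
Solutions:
 h(c) = C1 - 2*exp(2*c) - 2*exp(c*k)/k


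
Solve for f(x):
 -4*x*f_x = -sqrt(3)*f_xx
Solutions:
 f(x) = C1 + C2*erfi(sqrt(2)*3^(3/4)*x/3)


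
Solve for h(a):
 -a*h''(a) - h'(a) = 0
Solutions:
 h(a) = C1 + C2*log(a)


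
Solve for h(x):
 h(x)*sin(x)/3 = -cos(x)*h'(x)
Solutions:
 h(x) = C1*cos(x)^(1/3)


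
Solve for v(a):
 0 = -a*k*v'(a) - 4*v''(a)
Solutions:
 v(a) = Piecewise((-sqrt(2)*sqrt(pi)*C1*erf(sqrt(2)*a*sqrt(k)/4)/sqrt(k) - C2, (k > 0) | (k < 0)), (-C1*a - C2, True))


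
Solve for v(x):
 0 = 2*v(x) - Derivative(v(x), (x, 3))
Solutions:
 v(x) = C3*exp(2^(1/3)*x) + (C1*sin(2^(1/3)*sqrt(3)*x/2) + C2*cos(2^(1/3)*sqrt(3)*x/2))*exp(-2^(1/3)*x/2)


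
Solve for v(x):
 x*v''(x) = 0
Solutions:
 v(x) = C1 + C2*x


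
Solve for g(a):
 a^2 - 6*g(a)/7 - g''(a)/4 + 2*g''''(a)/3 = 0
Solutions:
 g(a) = C1*exp(-sqrt(21)*a*sqrt(7 + sqrt(1841))/28) + C2*exp(sqrt(21)*a*sqrt(7 + sqrt(1841))/28) + C3*sin(sqrt(21)*a*sqrt(-7 + sqrt(1841))/28) + C4*cos(sqrt(21)*a*sqrt(-7 + sqrt(1841))/28) + 7*a^2/6 - 49/72
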